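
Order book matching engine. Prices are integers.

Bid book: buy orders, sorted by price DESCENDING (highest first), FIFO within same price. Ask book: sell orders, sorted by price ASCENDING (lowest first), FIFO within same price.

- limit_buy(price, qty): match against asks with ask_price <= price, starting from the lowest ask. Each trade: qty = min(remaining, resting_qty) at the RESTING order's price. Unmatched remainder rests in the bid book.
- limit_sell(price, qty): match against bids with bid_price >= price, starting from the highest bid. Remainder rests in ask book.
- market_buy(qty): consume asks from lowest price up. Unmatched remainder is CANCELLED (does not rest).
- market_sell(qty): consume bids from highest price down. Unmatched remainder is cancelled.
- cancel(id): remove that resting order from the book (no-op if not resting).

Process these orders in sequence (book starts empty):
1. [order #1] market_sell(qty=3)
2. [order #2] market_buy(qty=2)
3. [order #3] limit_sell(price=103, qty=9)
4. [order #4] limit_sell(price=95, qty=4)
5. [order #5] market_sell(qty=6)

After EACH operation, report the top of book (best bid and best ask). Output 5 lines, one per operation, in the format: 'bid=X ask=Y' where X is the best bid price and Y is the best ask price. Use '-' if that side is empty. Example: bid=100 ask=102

Answer: bid=- ask=-
bid=- ask=-
bid=- ask=103
bid=- ask=95
bid=- ask=95

Derivation:
After op 1 [order #1] market_sell(qty=3): fills=none; bids=[-] asks=[-]
After op 2 [order #2] market_buy(qty=2): fills=none; bids=[-] asks=[-]
After op 3 [order #3] limit_sell(price=103, qty=9): fills=none; bids=[-] asks=[#3:9@103]
After op 4 [order #4] limit_sell(price=95, qty=4): fills=none; bids=[-] asks=[#4:4@95 #3:9@103]
After op 5 [order #5] market_sell(qty=6): fills=none; bids=[-] asks=[#4:4@95 #3:9@103]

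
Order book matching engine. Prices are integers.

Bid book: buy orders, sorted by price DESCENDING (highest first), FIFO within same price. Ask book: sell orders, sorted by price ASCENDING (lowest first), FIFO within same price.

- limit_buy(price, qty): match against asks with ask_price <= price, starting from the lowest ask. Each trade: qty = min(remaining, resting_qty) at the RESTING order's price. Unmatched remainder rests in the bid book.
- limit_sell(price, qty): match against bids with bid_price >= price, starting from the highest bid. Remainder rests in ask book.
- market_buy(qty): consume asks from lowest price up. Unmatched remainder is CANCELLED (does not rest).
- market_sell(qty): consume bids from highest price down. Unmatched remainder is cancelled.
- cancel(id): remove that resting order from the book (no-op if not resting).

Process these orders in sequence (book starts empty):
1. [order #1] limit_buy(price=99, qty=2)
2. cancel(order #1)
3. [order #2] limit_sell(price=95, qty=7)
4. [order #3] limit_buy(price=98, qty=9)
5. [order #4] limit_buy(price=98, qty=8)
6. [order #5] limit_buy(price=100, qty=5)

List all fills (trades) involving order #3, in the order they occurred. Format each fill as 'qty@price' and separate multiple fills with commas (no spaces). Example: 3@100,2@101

Answer: 7@95

Derivation:
After op 1 [order #1] limit_buy(price=99, qty=2): fills=none; bids=[#1:2@99] asks=[-]
After op 2 cancel(order #1): fills=none; bids=[-] asks=[-]
After op 3 [order #2] limit_sell(price=95, qty=7): fills=none; bids=[-] asks=[#2:7@95]
After op 4 [order #3] limit_buy(price=98, qty=9): fills=#3x#2:7@95; bids=[#3:2@98] asks=[-]
After op 5 [order #4] limit_buy(price=98, qty=8): fills=none; bids=[#3:2@98 #4:8@98] asks=[-]
After op 6 [order #5] limit_buy(price=100, qty=5): fills=none; bids=[#5:5@100 #3:2@98 #4:8@98] asks=[-]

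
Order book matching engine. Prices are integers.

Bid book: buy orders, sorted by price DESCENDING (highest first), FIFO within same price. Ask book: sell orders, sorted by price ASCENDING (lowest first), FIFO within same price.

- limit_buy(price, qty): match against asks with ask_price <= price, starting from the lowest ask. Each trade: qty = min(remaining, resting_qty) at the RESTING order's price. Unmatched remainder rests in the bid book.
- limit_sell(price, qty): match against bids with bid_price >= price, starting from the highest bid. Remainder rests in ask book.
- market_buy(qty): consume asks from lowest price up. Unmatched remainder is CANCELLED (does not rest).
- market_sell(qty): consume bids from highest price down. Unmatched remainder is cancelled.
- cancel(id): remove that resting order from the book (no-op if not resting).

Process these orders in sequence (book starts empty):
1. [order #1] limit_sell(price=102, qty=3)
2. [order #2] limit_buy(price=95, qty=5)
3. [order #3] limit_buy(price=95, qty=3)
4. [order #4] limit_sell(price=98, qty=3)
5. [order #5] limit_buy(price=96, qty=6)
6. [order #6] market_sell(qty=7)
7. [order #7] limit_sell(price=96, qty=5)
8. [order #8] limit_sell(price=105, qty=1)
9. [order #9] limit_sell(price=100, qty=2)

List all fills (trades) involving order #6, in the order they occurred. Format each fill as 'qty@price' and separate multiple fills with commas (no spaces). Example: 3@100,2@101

Answer: 6@96,1@95

Derivation:
After op 1 [order #1] limit_sell(price=102, qty=3): fills=none; bids=[-] asks=[#1:3@102]
After op 2 [order #2] limit_buy(price=95, qty=5): fills=none; bids=[#2:5@95] asks=[#1:3@102]
After op 3 [order #3] limit_buy(price=95, qty=3): fills=none; bids=[#2:5@95 #3:3@95] asks=[#1:3@102]
After op 4 [order #4] limit_sell(price=98, qty=3): fills=none; bids=[#2:5@95 #3:3@95] asks=[#4:3@98 #1:3@102]
After op 5 [order #5] limit_buy(price=96, qty=6): fills=none; bids=[#5:6@96 #2:5@95 #3:3@95] asks=[#4:3@98 #1:3@102]
After op 6 [order #6] market_sell(qty=7): fills=#5x#6:6@96 #2x#6:1@95; bids=[#2:4@95 #3:3@95] asks=[#4:3@98 #1:3@102]
After op 7 [order #7] limit_sell(price=96, qty=5): fills=none; bids=[#2:4@95 #3:3@95] asks=[#7:5@96 #4:3@98 #1:3@102]
After op 8 [order #8] limit_sell(price=105, qty=1): fills=none; bids=[#2:4@95 #3:3@95] asks=[#7:5@96 #4:3@98 #1:3@102 #8:1@105]
After op 9 [order #9] limit_sell(price=100, qty=2): fills=none; bids=[#2:4@95 #3:3@95] asks=[#7:5@96 #4:3@98 #9:2@100 #1:3@102 #8:1@105]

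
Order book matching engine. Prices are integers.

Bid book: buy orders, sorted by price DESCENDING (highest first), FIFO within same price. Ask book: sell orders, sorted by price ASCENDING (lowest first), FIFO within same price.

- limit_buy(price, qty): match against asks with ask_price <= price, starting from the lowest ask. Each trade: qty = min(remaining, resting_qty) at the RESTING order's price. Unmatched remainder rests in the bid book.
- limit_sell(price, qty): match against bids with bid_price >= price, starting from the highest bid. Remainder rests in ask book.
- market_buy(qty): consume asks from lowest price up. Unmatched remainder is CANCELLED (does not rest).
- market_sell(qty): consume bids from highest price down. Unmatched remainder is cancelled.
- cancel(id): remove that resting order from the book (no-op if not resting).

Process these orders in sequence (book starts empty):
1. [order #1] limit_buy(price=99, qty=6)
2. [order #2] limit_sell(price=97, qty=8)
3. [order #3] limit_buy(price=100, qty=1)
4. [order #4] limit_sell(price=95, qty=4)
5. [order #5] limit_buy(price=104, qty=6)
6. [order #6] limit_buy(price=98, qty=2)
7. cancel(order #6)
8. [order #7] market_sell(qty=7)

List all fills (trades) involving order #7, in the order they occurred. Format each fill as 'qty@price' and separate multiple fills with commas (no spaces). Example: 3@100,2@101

Answer: 1@104

Derivation:
After op 1 [order #1] limit_buy(price=99, qty=6): fills=none; bids=[#1:6@99] asks=[-]
After op 2 [order #2] limit_sell(price=97, qty=8): fills=#1x#2:6@99; bids=[-] asks=[#2:2@97]
After op 3 [order #3] limit_buy(price=100, qty=1): fills=#3x#2:1@97; bids=[-] asks=[#2:1@97]
After op 4 [order #4] limit_sell(price=95, qty=4): fills=none; bids=[-] asks=[#4:4@95 #2:1@97]
After op 5 [order #5] limit_buy(price=104, qty=6): fills=#5x#4:4@95 #5x#2:1@97; bids=[#5:1@104] asks=[-]
After op 6 [order #6] limit_buy(price=98, qty=2): fills=none; bids=[#5:1@104 #6:2@98] asks=[-]
After op 7 cancel(order #6): fills=none; bids=[#5:1@104] asks=[-]
After op 8 [order #7] market_sell(qty=7): fills=#5x#7:1@104; bids=[-] asks=[-]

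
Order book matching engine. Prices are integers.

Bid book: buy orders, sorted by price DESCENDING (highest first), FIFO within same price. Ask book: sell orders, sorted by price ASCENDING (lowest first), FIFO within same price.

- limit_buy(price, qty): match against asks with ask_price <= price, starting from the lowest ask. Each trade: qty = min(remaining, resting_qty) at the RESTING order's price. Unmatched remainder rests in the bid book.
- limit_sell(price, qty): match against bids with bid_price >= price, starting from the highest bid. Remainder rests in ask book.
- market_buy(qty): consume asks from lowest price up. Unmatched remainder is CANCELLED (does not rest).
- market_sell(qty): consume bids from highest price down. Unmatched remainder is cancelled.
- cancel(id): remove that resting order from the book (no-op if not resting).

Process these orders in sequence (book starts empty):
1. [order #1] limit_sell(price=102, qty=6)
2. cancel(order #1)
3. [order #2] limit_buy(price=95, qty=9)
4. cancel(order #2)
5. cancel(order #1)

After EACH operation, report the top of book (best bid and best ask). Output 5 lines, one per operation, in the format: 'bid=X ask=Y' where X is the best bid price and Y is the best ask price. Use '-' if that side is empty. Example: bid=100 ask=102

Answer: bid=- ask=102
bid=- ask=-
bid=95 ask=-
bid=- ask=-
bid=- ask=-

Derivation:
After op 1 [order #1] limit_sell(price=102, qty=6): fills=none; bids=[-] asks=[#1:6@102]
After op 2 cancel(order #1): fills=none; bids=[-] asks=[-]
After op 3 [order #2] limit_buy(price=95, qty=9): fills=none; bids=[#2:9@95] asks=[-]
After op 4 cancel(order #2): fills=none; bids=[-] asks=[-]
After op 5 cancel(order #1): fills=none; bids=[-] asks=[-]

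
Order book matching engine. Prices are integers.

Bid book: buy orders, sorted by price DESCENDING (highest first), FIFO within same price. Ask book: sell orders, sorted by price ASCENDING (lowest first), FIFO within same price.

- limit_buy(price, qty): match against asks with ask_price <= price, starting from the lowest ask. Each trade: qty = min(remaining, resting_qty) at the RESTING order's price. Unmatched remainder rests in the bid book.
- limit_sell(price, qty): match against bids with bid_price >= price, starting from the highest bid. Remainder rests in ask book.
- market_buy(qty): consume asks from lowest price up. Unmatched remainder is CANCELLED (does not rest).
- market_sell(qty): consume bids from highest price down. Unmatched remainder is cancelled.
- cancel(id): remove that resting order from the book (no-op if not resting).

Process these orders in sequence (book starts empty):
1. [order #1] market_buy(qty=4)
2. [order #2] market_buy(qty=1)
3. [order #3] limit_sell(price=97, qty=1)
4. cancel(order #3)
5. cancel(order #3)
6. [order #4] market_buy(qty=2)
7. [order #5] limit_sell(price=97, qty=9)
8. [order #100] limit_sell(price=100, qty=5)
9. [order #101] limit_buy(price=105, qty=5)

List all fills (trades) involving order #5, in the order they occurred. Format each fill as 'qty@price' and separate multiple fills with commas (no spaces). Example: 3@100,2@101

Answer: 5@97

Derivation:
After op 1 [order #1] market_buy(qty=4): fills=none; bids=[-] asks=[-]
After op 2 [order #2] market_buy(qty=1): fills=none; bids=[-] asks=[-]
After op 3 [order #3] limit_sell(price=97, qty=1): fills=none; bids=[-] asks=[#3:1@97]
After op 4 cancel(order #3): fills=none; bids=[-] asks=[-]
After op 5 cancel(order #3): fills=none; bids=[-] asks=[-]
After op 6 [order #4] market_buy(qty=2): fills=none; bids=[-] asks=[-]
After op 7 [order #5] limit_sell(price=97, qty=9): fills=none; bids=[-] asks=[#5:9@97]
After op 8 [order #100] limit_sell(price=100, qty=5): fills=none; bids=[-] asks=[#5:9@97 #100:5@100]
After op 9 [order #101] limit_buy(price=105, qty=5): fills=#101x#5:5@97; bids=[-] asks=[#5:4@97 #100:5@100]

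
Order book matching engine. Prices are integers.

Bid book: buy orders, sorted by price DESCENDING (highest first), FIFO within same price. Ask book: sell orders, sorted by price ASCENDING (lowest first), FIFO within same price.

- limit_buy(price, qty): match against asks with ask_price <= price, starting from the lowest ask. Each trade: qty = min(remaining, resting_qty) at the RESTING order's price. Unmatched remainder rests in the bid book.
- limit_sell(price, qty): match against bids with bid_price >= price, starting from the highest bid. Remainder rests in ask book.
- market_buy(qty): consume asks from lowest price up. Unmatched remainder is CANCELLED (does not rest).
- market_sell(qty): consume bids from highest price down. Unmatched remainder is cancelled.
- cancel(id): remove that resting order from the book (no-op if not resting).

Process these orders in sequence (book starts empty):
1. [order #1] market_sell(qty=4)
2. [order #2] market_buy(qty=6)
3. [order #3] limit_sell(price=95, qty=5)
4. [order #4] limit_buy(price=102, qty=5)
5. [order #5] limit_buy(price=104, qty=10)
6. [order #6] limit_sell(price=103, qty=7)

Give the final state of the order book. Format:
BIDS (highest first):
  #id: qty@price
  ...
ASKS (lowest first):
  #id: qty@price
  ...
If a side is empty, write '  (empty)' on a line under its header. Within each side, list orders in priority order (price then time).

After op 1 [order #1] market_sell(qty=4): fills=none; bids=[-] asks=[-]
After op 2 [order #2] market_buy(qty=6): fills=none; bids=[-] asks=[-]
After op 3 [order #3] limit_sell(price=95, qty=5): fills=none; bids=[-] asks=[#3:5@95]
After op 4 [order #4] limit_buy(price=102, qty=5): fills=#4x#3:5@95; bids=[-] asks=[-]
After op 5 [order #5] limit_buy(price=104, qty=10): fills=none; bids=[#5:10@104] asks=[-]
After op 6 [order #6] limit_sell(price=103, qty=7): fills=#5x#6:7@104; bids=[#5:3@104] asks=[-]

Answer: BIDS (highest first):
  #5: 3@104
ASKS (lowest first):
  (empty)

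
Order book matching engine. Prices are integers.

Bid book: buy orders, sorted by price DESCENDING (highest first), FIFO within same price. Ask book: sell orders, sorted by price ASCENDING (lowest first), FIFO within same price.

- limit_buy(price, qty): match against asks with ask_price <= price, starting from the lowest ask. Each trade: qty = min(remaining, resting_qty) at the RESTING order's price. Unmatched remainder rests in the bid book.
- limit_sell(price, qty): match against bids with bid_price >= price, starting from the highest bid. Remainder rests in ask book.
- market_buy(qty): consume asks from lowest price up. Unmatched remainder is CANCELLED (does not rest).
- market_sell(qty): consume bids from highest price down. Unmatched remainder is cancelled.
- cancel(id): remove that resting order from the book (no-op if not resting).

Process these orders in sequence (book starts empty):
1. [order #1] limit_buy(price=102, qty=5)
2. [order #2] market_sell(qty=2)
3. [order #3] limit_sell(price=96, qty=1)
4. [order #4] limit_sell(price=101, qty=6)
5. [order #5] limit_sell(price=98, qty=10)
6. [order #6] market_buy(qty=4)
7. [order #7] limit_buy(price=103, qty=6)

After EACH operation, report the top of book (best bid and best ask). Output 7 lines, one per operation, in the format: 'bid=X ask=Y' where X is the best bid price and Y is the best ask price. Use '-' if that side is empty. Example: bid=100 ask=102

After op 1 [order #1] limit_buy(price=102, qty=5): fills=none; bids=[#1:5@102] asks=[-]
After op 2 [order #2] market_sell(qty=2): fills=#1x#2:2@102; bids=[#1:3@102] asks=[-]
After op 3 [order #3] limit_sell(price=96, qty=1): fills=#1x#3:1@102; bids=[#1:2@102] asks=[-]
After op 4 [order #4] limit_sell(price=101, qty=6): fills=#1x#4:2@102; bids=[-] asks=[#4:4@101]
After op 5 [order #5] limit_sell(price=98, qty=10): fills=none; bids=[-] asks=[#5:10@98 #4:4@101]
After op 6 [order #6] market_buy(qty=4): fills=#6x#5:4@98; bids=[-] asks=[#5:6@98 #4:4@101]
After op 7 [order #7] limit_buy(price=103, qty=6): fills=#7x#5:6@98; bids=[-] asks=[#4:4@101]

Answer: bid=102 ask=-
bid=102 ask=-
bid=102 ask=-
bid=- ask=101
bid=- ask=98
bid=- ask=98
bid=- ask=101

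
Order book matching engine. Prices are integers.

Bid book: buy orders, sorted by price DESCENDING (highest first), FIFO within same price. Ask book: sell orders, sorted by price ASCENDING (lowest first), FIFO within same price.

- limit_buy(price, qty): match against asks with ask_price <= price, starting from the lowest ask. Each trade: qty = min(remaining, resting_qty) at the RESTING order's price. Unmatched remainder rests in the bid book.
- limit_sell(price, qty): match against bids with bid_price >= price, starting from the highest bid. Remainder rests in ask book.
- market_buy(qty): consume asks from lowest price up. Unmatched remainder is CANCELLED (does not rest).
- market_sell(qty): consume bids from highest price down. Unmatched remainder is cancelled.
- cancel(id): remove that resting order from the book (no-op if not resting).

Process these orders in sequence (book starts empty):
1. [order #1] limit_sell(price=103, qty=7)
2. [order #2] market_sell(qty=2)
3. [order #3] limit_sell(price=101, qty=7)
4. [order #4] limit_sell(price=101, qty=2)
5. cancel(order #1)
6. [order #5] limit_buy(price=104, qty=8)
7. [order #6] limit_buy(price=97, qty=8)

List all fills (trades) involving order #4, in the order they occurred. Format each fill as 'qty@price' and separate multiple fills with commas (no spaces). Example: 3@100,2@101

Answer: 1@101

Derivation:
After op 1 [order #1] limit_sell(price=103, qty=7): fills=none; bids=[-] asks=[#1:7@103]
After op 2 [order #2] market_sell(qty=2): fills=none; bids=[-] asks=[#1:7@103]
After op 3 [order #3] limit_sell(price=101, qty=7): fills=none; bids=[-] asks=[#3:7@101 #1:7@103]
After op 4 [order #4] limit_sell(price=101, qty=2): fills=none; bids=[-] asks=[#3:7@101 #4:2@101 #1:7@103]
After op 5 cancel(order #1): fills=none; bids=[-] asks=[#3:7@101 #4:2@101]
After op 6 [order #5] limit_buy(price=104, qty=8): fills=#5x#3:7@101 #5x#4:1@101; bids=[-] asks=[#4:1@101]
After op 7 [order #6] limit_buy(price=97, qty=8): fills=none; bids=[#6:8@97] asks=[#4:1@101]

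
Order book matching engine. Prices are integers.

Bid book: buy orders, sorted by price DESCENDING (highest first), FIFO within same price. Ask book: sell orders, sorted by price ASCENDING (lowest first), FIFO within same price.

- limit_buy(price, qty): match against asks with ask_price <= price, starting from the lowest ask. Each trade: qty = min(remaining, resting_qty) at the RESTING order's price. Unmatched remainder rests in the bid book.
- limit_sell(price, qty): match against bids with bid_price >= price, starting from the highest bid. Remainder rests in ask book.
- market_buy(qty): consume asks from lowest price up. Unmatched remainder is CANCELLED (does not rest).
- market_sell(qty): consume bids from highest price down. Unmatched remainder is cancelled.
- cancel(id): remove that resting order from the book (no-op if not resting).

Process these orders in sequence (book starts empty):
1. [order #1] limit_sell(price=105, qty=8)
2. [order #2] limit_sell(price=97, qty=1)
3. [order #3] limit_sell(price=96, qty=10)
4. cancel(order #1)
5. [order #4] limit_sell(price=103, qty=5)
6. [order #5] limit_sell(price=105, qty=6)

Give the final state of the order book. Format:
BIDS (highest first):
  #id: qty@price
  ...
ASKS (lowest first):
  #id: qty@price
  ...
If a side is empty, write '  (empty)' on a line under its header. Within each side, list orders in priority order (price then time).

Answer: BIDS (highest first):
  (empty)
ASKS (lowest first):
  #3: 10@96
  #2: 1@97
  #4: 5@103
  #5: 6@105

Derivation:
After op 1 [order #1] limit_sell(price=105, qty=8): fills=none; bids=[-] asks=[#1:8@105]
After op 2 [order #2] limit_sell(price=97, qty=1): fills=none; bids=[-] asks=[#2:1@97 #1:8@105]
After op 3 [order #3] limit_sell(price=96, qty=10): fills=none; bids=[-] asks=[#3:10@96 #2:1@97 #1:8@105]
After op 4 cancel(order #1): fills=none; bids=[-] asks=[#3:10@96 #2:1@97]
After op 5 [order #4] limit_sell(price=103, qty=5): fills=none; bids=[-] asks=[#3:10@96 #2:1@97 #4:5@103]
After op 6 [order #5] limit_sell(price=105, qty=6): fills=none; bids=[-] asks=[#3:10@96 #2:1@97 #4:5@103 #5:6@105]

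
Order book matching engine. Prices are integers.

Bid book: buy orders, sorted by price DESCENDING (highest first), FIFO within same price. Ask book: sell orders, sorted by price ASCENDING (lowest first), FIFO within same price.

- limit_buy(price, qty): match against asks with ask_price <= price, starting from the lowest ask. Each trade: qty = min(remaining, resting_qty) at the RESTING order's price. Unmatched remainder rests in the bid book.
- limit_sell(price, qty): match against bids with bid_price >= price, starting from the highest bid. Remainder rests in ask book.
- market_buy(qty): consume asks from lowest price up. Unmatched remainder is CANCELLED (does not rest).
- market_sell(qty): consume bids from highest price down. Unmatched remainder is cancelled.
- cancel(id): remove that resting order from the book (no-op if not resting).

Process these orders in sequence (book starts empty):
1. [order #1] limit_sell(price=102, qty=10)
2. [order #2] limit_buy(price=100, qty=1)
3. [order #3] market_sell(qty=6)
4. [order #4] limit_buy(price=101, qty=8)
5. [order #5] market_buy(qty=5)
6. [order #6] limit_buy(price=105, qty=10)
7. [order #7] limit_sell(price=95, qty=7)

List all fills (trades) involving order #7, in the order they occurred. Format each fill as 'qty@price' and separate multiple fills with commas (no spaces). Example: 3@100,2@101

After op 1 [order #1] limit_sell(price=102, qty=10): fills=none; bids=[-] asks=[#1:10@102]
After op 2 [order #2] limit_buy(price=100, qty=1): fills=none; bids=[#2:1@100] asks=[#1:10@102]
After op 3 [order #3] market_sell(qty=6): fills=#2x#3:1@100; bids=[-] asks=[#1:10@102]
After op 4 [order #4] limit_buy(price=101, qty=8): fills=none; bids=[#4:8@101] asks=[#1:10@102]
After op 5 [order #5] market_buy(qty=5): fills=#5x#1:5@102; bids=[#4:8@101] asks=[#1:5@102]
After op 6 [order #6] limit_buy(price=105, qty=10): fills=#6x#1:5@102; bids=[#6:5@105 #4:8@101] asks=[-]
After op 7 [order #7] limit_sell(price=95, qty=7): fills=#6x#7:5@105 #4x#7:2@101; bids=[#4:6@101] asks=[-]

Answer: 5@105,2@101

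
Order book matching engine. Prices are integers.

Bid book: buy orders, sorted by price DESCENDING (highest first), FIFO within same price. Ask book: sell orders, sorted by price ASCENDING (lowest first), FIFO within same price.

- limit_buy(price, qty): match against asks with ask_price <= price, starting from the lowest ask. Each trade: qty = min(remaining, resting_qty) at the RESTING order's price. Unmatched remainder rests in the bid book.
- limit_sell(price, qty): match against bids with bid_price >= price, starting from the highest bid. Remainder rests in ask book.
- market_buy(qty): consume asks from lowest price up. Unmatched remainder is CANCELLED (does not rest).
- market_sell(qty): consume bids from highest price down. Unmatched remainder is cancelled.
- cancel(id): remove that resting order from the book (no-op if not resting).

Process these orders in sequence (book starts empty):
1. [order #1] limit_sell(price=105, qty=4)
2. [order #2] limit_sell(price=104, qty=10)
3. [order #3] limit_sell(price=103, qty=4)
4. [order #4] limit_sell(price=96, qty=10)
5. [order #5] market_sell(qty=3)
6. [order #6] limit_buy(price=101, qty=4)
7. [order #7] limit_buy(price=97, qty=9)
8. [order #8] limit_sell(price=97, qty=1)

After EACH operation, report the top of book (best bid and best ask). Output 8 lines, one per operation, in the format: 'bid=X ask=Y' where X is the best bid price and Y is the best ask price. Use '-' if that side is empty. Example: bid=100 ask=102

Answer: bid=- ask=105
bid=- ask=104
bid=- ask=103
bid=- ask=96
bid=- ask=96
bid=- ask=96
bid=97 ask=103
bid=97 ask=103

Derivation:
After op 1 [order #1] limit_sell(price=105, qty=4): fills=none; bids=[-] asks=[#1:4@105]
After op 2 [order #2] limit_sell(price=104, qty=10): fills=none; bids=[-] asks=[#2:10@104 #1:4@105]
After op 3 [order #3] limit_sell(price=103, qty=4): fills=none; bids=[-] asks=[#3:4@103 #2:10@104 #1:4@105]
After op 4 [order #4] limit_sell(price=96, qty=10): fills=none; bids=[-] asks=[#4:10@96 #3:4@103 #2:10@104 #1:4@105]
After op 5 [order #5] market_sell(qty=3): fills=none; bids=[-] asks=[#4:10@96 #3:4@103 #2:10@104 #1:4@105]
After op 6 [order #6] limit_buy(price=101, qty=4): fills=#6x#4:4@96; bids=[-] asks=[#4:6@96 #3:4@103 #2:10@104 #1:4@105]
After op 7 [order #7] limit_buy(price=97, qty=9): fills=#7x#4:6@96; bids=[#7:3@97] asks=[#3:4@103 #2:10@104 #1:4@105]
After op 8 [order #8] limit_sell(price=97, qty=1): fills=#7x#8:1@97; bids=[#7:2@97] asks=[#3:4@103 #2:10@104 #1:4@105]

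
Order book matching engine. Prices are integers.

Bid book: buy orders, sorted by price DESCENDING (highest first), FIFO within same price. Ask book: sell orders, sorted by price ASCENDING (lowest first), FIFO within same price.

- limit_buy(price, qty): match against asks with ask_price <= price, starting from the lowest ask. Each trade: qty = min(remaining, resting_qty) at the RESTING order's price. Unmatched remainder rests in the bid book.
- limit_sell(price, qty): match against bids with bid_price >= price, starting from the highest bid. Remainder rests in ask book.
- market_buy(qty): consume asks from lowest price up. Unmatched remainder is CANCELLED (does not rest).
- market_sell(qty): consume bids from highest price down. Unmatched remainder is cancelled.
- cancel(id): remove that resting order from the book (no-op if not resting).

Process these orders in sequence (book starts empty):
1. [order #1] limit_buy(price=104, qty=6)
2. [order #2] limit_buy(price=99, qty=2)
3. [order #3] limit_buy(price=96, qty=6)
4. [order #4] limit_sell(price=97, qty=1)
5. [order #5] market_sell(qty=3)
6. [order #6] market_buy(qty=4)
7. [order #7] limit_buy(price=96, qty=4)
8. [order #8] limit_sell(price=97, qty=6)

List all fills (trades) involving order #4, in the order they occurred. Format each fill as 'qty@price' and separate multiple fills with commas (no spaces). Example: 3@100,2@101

After op 1 [order #1] limit_buy(price=104, qty=6): fills=none; bids=[#1:6@104] asks=[-]
After op 2 [order #2] limit_buy(price=99, qty=2): fills=none; bids=[#1:6@104 #2:2@99] asks=[-]
After op 3 [order #3] limit_buy(price=96, qty=6): fills=none; bids=[#1:6@104 #2:2@99 #3:6@96] asks=[-]
After op 4 [order #4] limit_sell(price=97, qty=1): fills=#1x#4:1@104; bids=[#1:5@104 #2:2@99 #3:6@96] asks=[-]
After op 5 [order #5] market_sell(qty=3): fills=#1x#5:3@104; bids=[#1:2@104 #2:2@99 #3:6@96] asks=[-]
After op 6 [order #6] market_buy(qty=4): fills=none; bids=[#1:2@104 #2:2@99 #3:6@96] asks=[-]
After op 7 [order #7] limit_buy(price=96, qty=4): fills=none; bids=[#1:2@104 #2:2@99 #3:6@96 #7:4@96] asks=[-]
After op 8 [order #8] limit_sell(price=97, qty=6): fills=#1x#8:2@104 #2x#8:2@99; bids=[#3:6@96 #7:4@96] asks=[#8:2@97]

Answer: 1@104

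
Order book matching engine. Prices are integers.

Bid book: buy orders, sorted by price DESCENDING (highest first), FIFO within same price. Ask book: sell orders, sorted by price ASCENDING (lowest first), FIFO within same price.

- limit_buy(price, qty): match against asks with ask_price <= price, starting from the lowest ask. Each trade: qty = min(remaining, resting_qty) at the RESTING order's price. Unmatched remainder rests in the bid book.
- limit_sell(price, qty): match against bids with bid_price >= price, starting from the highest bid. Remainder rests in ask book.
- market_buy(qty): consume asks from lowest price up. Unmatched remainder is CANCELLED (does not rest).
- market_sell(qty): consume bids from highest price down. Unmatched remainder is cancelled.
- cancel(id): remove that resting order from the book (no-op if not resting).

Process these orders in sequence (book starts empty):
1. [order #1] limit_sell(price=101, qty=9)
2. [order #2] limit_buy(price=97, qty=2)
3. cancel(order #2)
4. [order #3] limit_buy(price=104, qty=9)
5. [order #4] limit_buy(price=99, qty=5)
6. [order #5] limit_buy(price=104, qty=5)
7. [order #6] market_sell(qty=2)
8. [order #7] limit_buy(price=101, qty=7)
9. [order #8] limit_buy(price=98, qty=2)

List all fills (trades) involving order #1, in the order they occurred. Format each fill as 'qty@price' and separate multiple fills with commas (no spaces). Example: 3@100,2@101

After op 1 [order #1] limit_sell(price=101, qty=9): fills=none; bids=[-] asks=[#1:9@101]
After op 2 [order #2] limit_buy(price=97, qty=2): fills=none; bids=[#2:2@97] asks=[#1:9@101]
After op 3 cancel(order #2): fills=none; bids=[-] asks=[#1:9@101]
After op 4 [order #3] limit_buy(price=104, qty=9): fills=#3x#1:9@101; bids=[-] asks=[-]
After op 5 [order #4] limit_buy(price=99, qty=5): fills=none; bids=[#4:5@99] asks=[-]
After op 6 [order #5] limit_buy(price=104, qty=5): fills=none; bids=[#5:5@104 #4:5@99] asks=[-]
After op 7 [order #6] market_sell(qty=2): fills=#5x#6:2@104; bids=[#5:3@104 #4:5@99] asks=[-]
After op 8 [order #7] limit_buy(price=101, qty=7): fills=none; bids=[#5:3@104 #7:7@101 #4:5@99] asks=[-]
After op 9 [order #8] limit_buy(price=98, qty=2): fills=none; bids=[#5:3@104 #7:7@101 #4:5@99 #8:2@98] asks=[-]

Answer: 9@101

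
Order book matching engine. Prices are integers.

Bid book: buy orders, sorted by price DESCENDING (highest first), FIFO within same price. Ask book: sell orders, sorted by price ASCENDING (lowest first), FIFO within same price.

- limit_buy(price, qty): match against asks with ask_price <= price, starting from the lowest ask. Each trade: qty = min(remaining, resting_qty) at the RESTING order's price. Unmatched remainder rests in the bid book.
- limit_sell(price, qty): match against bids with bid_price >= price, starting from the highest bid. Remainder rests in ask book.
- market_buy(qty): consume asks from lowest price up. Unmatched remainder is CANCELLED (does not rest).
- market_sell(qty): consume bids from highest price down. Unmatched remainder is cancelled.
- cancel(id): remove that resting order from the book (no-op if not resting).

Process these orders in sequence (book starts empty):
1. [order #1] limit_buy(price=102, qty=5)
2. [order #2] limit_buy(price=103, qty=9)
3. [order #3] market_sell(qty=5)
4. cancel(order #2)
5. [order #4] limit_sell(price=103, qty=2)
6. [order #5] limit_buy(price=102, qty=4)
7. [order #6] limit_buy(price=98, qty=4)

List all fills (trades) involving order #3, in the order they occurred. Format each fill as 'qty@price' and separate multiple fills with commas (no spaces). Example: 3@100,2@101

Answer: 5@103

Derivation:
After op 1 [order #1] limit_buy(price=102, qty=5): fills=none; bids=[#1:5@102] asks=[-]
After op 2 [order #2] limit_buy(price=103, qty=9): fills=none; bids=[#2:9@103 #1:5@102] asks=[-]
After op 3 [order #3] market_sell(qty=5): fills=#2x#3:5@103; bids=[#2:4@103 #1:5@102] asks=[-]
After op 4 cancel(order #2): fills=none; bids=[#1:5@102] asks=[-]
After op 5 [order #4] limit_sell(price=103, qty=2): fills=none; bids=[#1:5@102] asks=[#4:2@103]
After op 6 [order #5] limit_buy(price=102, qty=4): fills=none; bids=[#1:5@102 #5:4@102] asks=[#4:2@103]
After op 7 [order #6] limit_buy(price=98, qty=4): fills=none; bids=[#1:5@102 #5:4@102 #6:4@98] asks=[#4:2@103]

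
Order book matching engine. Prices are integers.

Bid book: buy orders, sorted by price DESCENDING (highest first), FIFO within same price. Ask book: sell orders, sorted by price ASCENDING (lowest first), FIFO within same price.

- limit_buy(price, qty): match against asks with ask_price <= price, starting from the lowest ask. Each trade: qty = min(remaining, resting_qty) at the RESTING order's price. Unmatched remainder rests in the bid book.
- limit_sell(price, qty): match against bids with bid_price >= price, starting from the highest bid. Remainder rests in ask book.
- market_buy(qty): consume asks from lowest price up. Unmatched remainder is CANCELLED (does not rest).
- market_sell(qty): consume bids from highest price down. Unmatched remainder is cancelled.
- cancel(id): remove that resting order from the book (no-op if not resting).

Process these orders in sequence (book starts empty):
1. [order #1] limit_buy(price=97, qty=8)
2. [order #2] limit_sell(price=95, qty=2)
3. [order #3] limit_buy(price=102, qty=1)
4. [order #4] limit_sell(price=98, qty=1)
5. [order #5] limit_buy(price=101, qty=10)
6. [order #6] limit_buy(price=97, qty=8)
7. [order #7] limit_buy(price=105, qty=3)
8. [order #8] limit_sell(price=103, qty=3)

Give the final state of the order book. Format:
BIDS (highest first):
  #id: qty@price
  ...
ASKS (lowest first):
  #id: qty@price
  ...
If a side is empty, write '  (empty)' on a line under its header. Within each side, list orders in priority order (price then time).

After op 1 [order #1] limit_buy(price=97, qty=8): fills=none; bids=[#1:8@97] asks=[-]
After op 2 [order #2] limit_sell(price=95, qty=2): fills=#1x#2:2@97; bids=[#1:6@97] asks=[-]
After op 3 [order #3] limit_buy(price=102, qty=1): fills=none; bids=[#3:1@102 #1:6@97] asks=[-]
After op 4 [order #4] limit_sell(price=98, qty=1): fills=#3x#4:1@102; bids=[#1:6@97] asks=[-]
After op 5 [order #5] limit_buy(price=101, qty=10): fills=none; bids=[#5:10@101 #1:6@97] asks=[-]
After op 6 [order #6] limit_buy(price=97, qty=8): fills=none; bids=[#5:10@101 #1:6@97 #6:8@97] asks=[-]
After op 7 [order #7] limit_buy(price=105, qty=3): fills=none; bids=[#7:3@105 #5:10@101 #1:6@97 #6:8@97] asks=[-]
After op 8 [order #8] limit_sell(price=103, qty=3): fills=#7x#8:3@105; bids=[#5:10@101 #1:6@97 #6:8@97] asks=[-]

Answer: BIDS (highest first):
  #5: 10@101
  #1: 6@97
  #6: 8@97
ASKS (lowest first):
  (empty)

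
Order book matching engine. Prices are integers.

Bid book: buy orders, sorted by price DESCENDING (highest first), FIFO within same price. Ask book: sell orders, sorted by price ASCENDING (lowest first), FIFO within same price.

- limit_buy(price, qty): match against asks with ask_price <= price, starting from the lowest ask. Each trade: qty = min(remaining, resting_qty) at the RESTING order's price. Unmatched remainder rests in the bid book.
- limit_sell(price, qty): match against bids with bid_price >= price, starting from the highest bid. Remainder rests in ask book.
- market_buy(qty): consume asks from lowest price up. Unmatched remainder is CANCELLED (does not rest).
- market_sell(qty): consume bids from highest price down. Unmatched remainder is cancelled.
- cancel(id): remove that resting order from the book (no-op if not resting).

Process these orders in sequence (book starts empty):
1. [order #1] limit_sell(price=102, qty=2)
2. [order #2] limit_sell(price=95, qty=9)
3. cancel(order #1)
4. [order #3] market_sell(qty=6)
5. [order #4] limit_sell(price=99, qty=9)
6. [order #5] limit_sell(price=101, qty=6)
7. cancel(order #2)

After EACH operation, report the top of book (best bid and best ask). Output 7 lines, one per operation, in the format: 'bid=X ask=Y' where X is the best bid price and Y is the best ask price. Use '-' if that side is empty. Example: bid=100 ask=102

Answer: bid=- ask=102
bid=- ask=95
bid=- ask=95
bid=- ask=95
bid=- ask=95
bid=- ask=95
bid=- ask=99

Derivation:
After op 1 [order #1] limit_sell(price=102, qty=2): fills=none; bids=[-] asks=[#1:2@102]
After op 2 [order #2] limit_sell(price=95, qty=9): fills=none; bids=[-] asks=[#2:9@95 #1:2@102]
After op 3 cancel(order #1): fills=none; bids=[-] asks=[#2:9@95]
After op 4 [order #3] market_sell(qty=6): fills=none; bids=[-] asks=[#2:9@95]
After op 5 [order #4] limit_sell(price=99, qty=9): fills=none; bids=[-] asks=[#2:9@95 #4:9@99]
After op 6 [order #5] limit_sell(price=101, qty=6): fills=none; bids=[-] asks=[#2:9@95 #4:9@99 #5:6@101]
After op 7 cancel(order #2): fills=none; bids=[-] asks=[#4:9@99 #5:6@101]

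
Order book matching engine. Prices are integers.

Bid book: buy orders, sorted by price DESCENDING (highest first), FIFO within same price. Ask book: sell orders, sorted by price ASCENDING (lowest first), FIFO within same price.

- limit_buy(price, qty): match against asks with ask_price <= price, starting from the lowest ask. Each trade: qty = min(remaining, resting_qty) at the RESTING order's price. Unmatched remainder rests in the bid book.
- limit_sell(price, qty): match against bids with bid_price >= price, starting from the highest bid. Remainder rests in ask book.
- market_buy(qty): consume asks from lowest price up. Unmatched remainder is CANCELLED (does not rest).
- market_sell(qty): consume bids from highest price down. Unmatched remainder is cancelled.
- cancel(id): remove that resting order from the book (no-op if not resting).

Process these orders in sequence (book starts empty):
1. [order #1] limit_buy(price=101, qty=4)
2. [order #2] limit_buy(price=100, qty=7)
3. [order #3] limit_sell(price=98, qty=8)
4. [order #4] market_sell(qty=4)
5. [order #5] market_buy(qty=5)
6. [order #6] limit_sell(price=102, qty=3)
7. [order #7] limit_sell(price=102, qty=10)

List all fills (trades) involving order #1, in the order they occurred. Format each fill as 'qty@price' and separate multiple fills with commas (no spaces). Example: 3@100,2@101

Answer: 4@101

Derivation:
After op 1 [order #1] limit_buy(price=101, qty=4): fills=none; bids=[#1:4@101] asks=[-]
After op 2 [order #2] limit_buy(price=100, qty=7): fills=none; bids=[#1:4@101 #2:7@100] asks=[-]
After op 3 [order #3] limit_sell(price=98, qty=8): fills=#1x#3:4@101 #2x#3:4@100; bids=[#2:3@100] asks=[-]
After op 4 [order #4] market_sell(qty=4): fills=#2x#4:3@100; bids=[-] asks=[-]
After op 5 [order #5] market_buy(qty=5): fills=none; bids=[-] asks=[-]
After op 6 [order #6] limit_sell(price=102, qty=3): fills=none; bids=[-] asks=[#6:3@102]
After op 7 [order #7] limit_sell(price=102, qty=10): fills=none; bids=[-] asks=[#6:3@102 #7:10@102]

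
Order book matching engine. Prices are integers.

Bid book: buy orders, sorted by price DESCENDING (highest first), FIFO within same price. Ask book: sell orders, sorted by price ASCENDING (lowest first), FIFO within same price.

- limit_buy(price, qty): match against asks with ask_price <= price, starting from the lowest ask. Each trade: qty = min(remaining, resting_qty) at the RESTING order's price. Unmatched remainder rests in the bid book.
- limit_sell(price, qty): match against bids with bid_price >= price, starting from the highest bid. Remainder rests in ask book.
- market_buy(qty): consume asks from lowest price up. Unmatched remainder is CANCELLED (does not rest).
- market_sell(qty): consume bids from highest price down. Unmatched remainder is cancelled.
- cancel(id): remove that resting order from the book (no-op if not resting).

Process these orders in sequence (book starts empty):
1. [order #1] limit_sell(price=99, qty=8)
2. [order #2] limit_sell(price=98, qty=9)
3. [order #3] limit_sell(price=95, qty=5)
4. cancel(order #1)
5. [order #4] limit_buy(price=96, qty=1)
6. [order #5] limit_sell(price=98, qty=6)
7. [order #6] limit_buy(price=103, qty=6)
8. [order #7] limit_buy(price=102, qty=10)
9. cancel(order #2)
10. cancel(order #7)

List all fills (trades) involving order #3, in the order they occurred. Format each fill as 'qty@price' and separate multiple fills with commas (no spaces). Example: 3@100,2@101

Answer: 1@95,4@95

Derivation:
After op 1 [order #1] limit_sell(price=99, qty=8): fills=none; bids=[-] asks=[#1:8@99]
After op 2 [order #2] limit_sell(price=98, qty=9): fills=none; bids=[-] asks=[#2:9@98 #1:8@99]
After op 3 [order #3] limit_sell(price=95, qty=5): fills=none; bids=[-] asks=[#3:5@95 #2:9@98 #1:8@99]
After op 4 cancel(order #1): fills=none; bids=[-] asks=[#3:5@95 #2:9@98]
After op 5 [order #4] limit_buy(price=96, qty=1): fills=#4x#3:1@95; bids=[-] asks=[#3:4@95 #2:9@98]
After op 6 [order #5] limit_sell(price=98, qty=6): fills=none; bids=[-] asks=[#3:4@95 #2:9@98 #5:6@98]
After op 7 [order #6] limit_buy(price=103, qty=6): fills=#6x#3:4@95 #6x#2:2@98; bids=[-] asks=[#2:7@98 #5:6@98]
After op 8 [order #7] limit_buy(price=102, qty=10): fills=#7x#2:7@98 #7x#5:3@98; bids=[-] asks=[#5:3@98]
After op 9 cancel(order #2): fills=none; bids=[-] asks=[#5:3@98]
After op 10 cancel(order #7): fills=none; bids=[-] asks=[#5:3@98]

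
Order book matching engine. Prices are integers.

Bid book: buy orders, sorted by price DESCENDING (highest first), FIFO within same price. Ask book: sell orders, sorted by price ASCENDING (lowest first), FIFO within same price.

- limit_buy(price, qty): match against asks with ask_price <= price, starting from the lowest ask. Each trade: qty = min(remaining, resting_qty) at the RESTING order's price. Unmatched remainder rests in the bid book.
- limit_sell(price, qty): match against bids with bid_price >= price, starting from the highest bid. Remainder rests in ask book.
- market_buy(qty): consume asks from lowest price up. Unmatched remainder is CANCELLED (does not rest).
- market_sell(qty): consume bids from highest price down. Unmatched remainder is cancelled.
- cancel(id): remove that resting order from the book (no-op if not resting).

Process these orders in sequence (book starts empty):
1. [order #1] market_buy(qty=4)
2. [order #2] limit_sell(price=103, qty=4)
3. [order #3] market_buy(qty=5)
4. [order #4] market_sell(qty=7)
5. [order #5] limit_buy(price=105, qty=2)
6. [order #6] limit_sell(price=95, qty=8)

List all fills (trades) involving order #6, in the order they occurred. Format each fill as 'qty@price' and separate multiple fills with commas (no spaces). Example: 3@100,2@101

After op 1 [order #1] market_buy(qty=4): fills=none; bids=[-] asks=[-]
After op 2 [order #2] limit_sell(price=103, qty=4): fills=none; bids=[-] asks=[#2:4@103]
After op 3 [order #3] market_buy(qty=5): fills=#3x#2:4@103; bids=[-] asks=[-]
After op 4 [order #4] market_sell(qty=7): fills=none; bids=[-] asks=[-]
After op 5 [order #5] limit_buy(price=105, qty=2): fills=none; bids=[#5:2@105] asks=[-]
After op 6 [order #6] limit_sell(price=95, qty=8): fills=#5x#6:2@105; bids=[-] asks=[#6:6@95]

Answer: 2@105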